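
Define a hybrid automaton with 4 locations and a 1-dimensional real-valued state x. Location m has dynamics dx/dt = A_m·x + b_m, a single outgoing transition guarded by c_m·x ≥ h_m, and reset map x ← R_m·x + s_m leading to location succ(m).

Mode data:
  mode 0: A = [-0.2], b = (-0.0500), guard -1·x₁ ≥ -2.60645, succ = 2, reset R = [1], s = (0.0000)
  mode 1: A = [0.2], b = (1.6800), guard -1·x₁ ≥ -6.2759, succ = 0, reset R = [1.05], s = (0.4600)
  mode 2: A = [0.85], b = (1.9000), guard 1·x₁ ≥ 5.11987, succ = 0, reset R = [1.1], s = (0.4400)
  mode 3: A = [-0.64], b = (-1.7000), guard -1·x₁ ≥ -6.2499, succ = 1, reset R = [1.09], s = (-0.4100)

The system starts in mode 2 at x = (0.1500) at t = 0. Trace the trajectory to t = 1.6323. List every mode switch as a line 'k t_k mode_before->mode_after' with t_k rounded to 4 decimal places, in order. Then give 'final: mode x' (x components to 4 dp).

1 1.3248 2->0
final: 0 5.6948

Mode 2: guard c·x = 5.1199 hit at Δt = 1.3248 (t = 1.3248), x⁻ = (5.1199) → reset → x⁺ = (6.0719), jump to mode 0
Mode 0: flow for 0.3075 to horizon, guard not reached → x = (5.6948)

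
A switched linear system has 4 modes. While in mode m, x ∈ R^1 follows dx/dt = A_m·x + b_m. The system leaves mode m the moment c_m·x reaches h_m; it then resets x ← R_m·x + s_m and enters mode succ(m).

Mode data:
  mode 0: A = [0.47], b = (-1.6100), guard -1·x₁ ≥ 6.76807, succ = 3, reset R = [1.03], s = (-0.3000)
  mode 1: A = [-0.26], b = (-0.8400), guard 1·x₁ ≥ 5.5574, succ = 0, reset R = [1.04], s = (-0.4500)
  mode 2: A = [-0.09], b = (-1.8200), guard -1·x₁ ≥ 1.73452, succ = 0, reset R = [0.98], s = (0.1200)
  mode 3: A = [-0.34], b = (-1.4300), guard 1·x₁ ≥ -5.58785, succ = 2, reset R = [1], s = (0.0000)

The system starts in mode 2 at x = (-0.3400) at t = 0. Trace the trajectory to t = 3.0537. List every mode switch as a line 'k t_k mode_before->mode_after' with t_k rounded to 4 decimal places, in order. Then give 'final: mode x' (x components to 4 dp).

Mode 2: guard c·x = 1.7345 hit at Δt = 0.8080 (t = 0.8080), x⁻ = (-1.7345) → reset → x⁺ = (-1.5798), jump to mode 0
Mode 0: guard c·x = 6.7681 hit at Δt = 1.5133 (t = 2.3213), x⁻ = (-6.7681) → reset → x⁺ = (-7.2711), jump to mode 3
Mode 3: flow for 0.7324 to horizon, guard not reached → x = (-6.5954)

1 0.8080 2->0
2 2.3213 0->3
final: 3 -6.5954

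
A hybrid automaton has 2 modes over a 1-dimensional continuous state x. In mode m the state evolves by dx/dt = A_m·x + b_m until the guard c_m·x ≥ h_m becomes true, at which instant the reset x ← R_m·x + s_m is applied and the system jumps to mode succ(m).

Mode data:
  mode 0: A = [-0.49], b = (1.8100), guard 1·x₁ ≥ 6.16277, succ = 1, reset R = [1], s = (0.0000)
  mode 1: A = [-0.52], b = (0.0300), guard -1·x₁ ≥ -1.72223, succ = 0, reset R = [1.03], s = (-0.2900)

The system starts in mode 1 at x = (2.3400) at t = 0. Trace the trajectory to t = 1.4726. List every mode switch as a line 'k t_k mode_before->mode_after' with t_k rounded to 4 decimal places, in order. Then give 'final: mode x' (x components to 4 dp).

Mode 1: guard c·x = -1.7222 hit at Δt = 0.6070 (t = 0.6070), x⁻ = (1.7222) → reset → x⁺ = (1.4839), jump to mode 0
Mode 0: flow for 0.8656 to horizon, guard not reached → x = (2.2478)

1 0.6070 1->0
final: 0 2.2478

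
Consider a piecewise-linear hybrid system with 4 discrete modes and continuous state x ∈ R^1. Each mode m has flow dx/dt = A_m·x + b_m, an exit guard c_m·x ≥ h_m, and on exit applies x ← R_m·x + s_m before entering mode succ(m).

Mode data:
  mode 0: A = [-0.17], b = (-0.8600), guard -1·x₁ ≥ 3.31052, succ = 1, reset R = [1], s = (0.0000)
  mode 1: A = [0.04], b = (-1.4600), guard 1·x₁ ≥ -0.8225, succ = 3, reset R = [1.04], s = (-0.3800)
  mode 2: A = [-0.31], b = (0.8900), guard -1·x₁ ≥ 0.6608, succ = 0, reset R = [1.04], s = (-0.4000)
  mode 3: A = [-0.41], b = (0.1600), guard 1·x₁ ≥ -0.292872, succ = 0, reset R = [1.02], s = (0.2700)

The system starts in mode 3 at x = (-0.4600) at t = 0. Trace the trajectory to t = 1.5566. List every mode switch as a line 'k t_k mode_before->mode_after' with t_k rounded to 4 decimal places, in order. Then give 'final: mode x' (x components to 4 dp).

1 0.5338 3->0
final: 0 -0.8315

Mode 3: guard c·x = -0.2929 hit at Δt = 0.5338 (t = 0.5338), x⁻ = (-0.2929) → reset → x⁺ = (-0.0287), jump to mode 0
Mode 0: flow for 1.0228 to horizon, guard not reached → x = (-0.8315)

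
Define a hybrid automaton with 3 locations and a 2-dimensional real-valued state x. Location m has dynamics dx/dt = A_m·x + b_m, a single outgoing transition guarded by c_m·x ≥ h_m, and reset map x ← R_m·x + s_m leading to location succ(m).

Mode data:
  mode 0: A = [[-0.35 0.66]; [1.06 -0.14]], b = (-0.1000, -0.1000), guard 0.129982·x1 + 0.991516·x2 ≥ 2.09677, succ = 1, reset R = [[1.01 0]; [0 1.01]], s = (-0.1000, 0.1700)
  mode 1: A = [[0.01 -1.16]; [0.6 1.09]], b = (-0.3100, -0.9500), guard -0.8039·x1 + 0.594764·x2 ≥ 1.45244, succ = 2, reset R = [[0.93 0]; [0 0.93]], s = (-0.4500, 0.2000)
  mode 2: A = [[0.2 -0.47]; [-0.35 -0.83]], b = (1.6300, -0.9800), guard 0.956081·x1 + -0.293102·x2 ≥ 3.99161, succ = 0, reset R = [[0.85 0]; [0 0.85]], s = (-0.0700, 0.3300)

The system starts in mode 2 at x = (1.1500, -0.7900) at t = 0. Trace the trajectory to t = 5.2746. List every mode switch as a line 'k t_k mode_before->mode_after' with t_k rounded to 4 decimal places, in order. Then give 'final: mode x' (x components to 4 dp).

1 0.9581 2->0
2 2.0977 0->1
3 2.5695 1->2
4 4.8023 2->0
final: 0 2.6534 0.6935

Mode 2: guard c·x = 3.9916 hit at Δt = 0.9581 (t = 0.9581), x⁻ = (3.6887, -1.5863) → reset → x⁺ = (3.0654, -1.0183), jump to mode 0
Mode 0: guard c·x = 2.0968 hit at Δt = 1.1396 (t = 2.0977), x⁻ = (2.3320, 1.8090) → reset → x⁺ = (2.2553, 1.9971), jump to mode 1
Mode 1: guard c·x = 1.4524 hit at Δt = 0.4718 (t = 2.5695), x⁻ = (0.6662, 3.3425) → reset → x⁺ = (0.1696, 3.3085), jump to mode 2
Mode 2: guard c·x = 3.9916 hit at Δt = 2.2328 (t = 4.8023), x⁻ = (3.8062, -1.2028) → reset → x⁺ = (3.1653, -0.6924), jump to mode 0
Mode 0: flow for 0.4723 to horizon, guard not reached → x = (2.6534, 0.6935)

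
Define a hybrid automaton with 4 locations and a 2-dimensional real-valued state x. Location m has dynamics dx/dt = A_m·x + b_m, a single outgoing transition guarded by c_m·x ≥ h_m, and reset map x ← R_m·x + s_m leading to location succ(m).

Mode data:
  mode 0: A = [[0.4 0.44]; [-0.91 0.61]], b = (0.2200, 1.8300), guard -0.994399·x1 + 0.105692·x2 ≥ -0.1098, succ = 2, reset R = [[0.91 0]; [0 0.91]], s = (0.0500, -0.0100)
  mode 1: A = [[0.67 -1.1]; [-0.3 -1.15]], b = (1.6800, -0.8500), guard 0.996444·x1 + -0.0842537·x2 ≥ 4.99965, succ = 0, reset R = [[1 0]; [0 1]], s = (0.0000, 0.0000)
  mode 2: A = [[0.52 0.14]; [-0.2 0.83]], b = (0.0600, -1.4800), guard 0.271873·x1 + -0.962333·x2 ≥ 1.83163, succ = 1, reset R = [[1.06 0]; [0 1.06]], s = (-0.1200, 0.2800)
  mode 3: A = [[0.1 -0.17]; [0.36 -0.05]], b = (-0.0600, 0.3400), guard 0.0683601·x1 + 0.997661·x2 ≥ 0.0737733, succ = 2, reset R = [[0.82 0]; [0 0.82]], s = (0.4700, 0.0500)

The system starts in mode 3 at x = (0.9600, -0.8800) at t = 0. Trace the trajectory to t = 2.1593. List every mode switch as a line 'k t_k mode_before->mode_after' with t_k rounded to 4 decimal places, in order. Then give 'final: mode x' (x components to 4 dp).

1 1.1901 3->2
2 1.8079 2->1
final: 1 3.5632 -1.2671

Mode 3: guard c·x = 0.0738 hit at Δt = 1.1901 (t = 1.1901), x⁻ = (1.1022, -0.0016) → reset → x⁺ = (1.3738, 0.0487), jump to mode 2
Mode 2: guard c·x = 1.8316 hit at Δt = 0.6178 (t = 1.8079), x⁻ = (1.8811, -1.3719) → reset → x⁺ = (1.8739, -1.1742), jump to mode 1
Mode 1: flow for 0.3514 to horizon, guard not reached → x = (3.5632, -1.2671)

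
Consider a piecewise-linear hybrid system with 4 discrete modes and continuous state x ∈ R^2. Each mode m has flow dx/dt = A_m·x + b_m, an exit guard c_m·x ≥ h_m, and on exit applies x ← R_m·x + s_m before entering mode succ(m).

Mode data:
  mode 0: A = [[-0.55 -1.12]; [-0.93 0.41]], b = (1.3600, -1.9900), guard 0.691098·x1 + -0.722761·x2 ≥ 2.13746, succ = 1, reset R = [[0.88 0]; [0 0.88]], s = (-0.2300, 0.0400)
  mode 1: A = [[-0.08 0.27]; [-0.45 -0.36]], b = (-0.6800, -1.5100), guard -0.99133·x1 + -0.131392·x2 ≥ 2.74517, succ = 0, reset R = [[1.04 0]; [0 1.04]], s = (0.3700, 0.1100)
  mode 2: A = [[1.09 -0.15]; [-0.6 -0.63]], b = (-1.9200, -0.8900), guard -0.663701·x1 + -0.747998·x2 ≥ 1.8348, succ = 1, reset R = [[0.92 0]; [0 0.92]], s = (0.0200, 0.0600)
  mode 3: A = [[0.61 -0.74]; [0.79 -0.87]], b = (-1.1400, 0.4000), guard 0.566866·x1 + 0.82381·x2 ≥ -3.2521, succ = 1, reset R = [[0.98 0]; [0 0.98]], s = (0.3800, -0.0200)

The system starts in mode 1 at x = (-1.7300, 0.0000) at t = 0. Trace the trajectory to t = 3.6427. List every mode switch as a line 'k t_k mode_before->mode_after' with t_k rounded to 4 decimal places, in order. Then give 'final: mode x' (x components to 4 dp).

1 1.5771 1->0
2 2.6313 0->1
final: 1 -0.8635 -2.5244

Mode 1: guard c·x = 2.7452 hit at Δt = 1.5771 (t = 1.5771), x⁻ = (-2.6894, -0.6017) → reset → x⁺ = (-2.4270, -0.5158), jump to mode 0
Mode 0: guard c·x = 2.1375 hit at Δt = 1.0542 (t = 2.6313), x⁻ = (0.7540, -2.2364) → reset → x⁺ = (0.4335, -1.9280), jump to mode 1
Mode 1: flow for 1.0114 to horizon, guard not reached → x = (-0.8635, -2.5244)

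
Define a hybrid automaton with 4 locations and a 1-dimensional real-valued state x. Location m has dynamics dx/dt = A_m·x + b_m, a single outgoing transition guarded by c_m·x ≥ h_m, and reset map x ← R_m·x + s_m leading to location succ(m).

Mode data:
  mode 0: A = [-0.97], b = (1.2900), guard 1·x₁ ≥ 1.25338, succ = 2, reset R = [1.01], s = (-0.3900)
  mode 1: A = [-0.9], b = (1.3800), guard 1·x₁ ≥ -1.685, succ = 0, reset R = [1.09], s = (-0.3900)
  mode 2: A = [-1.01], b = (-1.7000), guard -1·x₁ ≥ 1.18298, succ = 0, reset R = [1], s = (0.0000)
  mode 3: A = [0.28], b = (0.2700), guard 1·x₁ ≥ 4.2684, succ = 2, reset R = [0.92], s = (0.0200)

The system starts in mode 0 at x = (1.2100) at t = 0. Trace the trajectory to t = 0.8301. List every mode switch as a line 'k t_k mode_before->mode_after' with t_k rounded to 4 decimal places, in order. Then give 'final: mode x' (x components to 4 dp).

Mode 0: guard c·x = 1.2534 hit at Δt = 0.4630 (t = 0.4630), x⁻ = (1.2534) → reset → x⁺ = (0.8759), jump to mode 2
Mode 2: flow for 0.3671 to horizon, guard not reached → x = (0.0831)

1 0.4630 0->2
final: 2 0.0831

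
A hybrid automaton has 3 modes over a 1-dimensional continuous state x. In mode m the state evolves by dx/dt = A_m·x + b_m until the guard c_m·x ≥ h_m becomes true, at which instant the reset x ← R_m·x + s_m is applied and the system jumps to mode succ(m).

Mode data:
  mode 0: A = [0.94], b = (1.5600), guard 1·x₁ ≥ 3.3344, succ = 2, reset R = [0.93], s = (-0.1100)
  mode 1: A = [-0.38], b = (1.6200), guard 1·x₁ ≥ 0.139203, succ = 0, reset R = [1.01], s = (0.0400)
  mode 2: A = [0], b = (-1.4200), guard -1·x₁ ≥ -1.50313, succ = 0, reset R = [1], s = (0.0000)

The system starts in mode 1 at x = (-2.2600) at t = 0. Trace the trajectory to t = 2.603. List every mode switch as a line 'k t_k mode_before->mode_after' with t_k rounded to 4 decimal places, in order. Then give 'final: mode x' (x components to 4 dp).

Mode 1: guard c·x = 0.1392 hit at Δt = 1.2067 (t = 1.2067), x⁻ = (0.1392) → reset → x⁺ = (0.1806), jump to mode 0
Mode 0: guard c·x = 3.3344 hit at Δt = 1.0621 (t = 2.2688), x⁻ = (3.3344) → reset → x⁺ = (2.9910), jump to mode 2
Mode 2: flow for 0.3342 to horizon, guard not reached → x = (2.5164)

1 1.2067 1->0
2 2.2688 0->2
final: 2 2.5164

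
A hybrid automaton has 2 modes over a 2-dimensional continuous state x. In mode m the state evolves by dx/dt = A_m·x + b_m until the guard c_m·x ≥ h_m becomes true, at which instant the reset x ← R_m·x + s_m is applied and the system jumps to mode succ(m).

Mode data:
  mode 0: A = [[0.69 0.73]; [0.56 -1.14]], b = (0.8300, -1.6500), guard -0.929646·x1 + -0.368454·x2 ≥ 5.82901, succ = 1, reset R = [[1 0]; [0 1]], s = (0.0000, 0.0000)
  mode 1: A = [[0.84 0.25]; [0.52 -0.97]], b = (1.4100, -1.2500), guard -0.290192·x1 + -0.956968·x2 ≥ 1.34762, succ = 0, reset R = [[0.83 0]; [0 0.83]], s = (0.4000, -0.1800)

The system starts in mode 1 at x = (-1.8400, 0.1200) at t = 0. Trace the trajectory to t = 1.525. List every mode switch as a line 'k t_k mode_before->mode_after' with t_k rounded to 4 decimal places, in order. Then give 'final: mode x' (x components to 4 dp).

1 0.4972 1->0
final: 0 -2.7704 -1.9399

Mode 1: guard c·x = 1.3476 hit at Δt = 0.4972 (t = 0.4972), x⁻ = (-1.9771, -0.8087) → reset → x⁺ = (-1.2410, -0.8512), jump to mode 0
Mode 0: flow for 1.0278 to horizon, guard not reached → x = (-2.7704, -1.9399)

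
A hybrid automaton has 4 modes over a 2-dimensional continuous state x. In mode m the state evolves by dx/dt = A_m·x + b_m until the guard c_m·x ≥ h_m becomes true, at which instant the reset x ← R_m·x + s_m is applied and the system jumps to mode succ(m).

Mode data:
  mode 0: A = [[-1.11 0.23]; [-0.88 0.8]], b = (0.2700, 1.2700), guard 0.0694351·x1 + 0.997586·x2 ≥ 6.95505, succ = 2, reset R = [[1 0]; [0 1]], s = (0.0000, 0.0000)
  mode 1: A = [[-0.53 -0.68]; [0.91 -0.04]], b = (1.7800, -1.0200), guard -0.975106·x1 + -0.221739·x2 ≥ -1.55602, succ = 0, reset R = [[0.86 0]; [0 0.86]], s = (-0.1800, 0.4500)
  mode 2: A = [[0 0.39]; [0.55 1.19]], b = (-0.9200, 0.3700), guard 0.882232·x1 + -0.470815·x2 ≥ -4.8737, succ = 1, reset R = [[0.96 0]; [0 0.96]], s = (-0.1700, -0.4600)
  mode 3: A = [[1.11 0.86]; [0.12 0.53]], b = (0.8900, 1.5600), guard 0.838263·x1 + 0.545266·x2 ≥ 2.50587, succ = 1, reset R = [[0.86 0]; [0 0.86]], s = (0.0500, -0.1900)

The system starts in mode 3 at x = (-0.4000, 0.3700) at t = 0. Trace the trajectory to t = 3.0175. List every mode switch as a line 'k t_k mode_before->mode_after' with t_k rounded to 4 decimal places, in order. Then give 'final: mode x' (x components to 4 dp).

1 0.8408 3->1
2 2.2880 1->0
final: 0 0.8675 4.1776

Mode 3: guard c·x = 2.5059 hit at Δt = 0.8408 (t = 0.8408), x⁻ = (1.5192, 2.2601) → reset → x⁺ = (1.3565, 1.7537), jump to mode 1
Mode 1: guard c·x = -1.5560 hit at Δt = 1.4472 (t = 2.2880), x⁻ = (1.1784, 1.8351) → reset → x⁺ = (0.8335, 2.0282), jump to mode 0
Mode 0: flow for 0.7295 to horizon, guard not reached → x = (0.8675, 4.1776)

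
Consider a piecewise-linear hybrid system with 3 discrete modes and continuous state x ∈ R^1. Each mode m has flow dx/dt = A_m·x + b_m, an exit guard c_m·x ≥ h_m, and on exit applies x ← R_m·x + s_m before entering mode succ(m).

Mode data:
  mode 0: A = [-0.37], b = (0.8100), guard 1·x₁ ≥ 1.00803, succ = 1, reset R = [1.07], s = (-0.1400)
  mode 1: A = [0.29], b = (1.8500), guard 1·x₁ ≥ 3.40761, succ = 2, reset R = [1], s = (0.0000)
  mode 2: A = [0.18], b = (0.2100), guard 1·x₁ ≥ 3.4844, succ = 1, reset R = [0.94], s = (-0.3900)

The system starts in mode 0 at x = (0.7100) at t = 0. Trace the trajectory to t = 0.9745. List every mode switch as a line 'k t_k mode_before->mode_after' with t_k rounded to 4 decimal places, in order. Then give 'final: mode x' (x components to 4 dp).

Mode 0: guard c·x = 1.0080 hit at Δt = 0.6081 (t = 0.6081), x⁻ = (1.0080) → reset → x⁺ = (0.9386), jump to mode 1
Mode 1: flow for 0.3664 to horizon, guard not reached → x = (1.7590)

1 0.6081 0->1
final: 1 1.7590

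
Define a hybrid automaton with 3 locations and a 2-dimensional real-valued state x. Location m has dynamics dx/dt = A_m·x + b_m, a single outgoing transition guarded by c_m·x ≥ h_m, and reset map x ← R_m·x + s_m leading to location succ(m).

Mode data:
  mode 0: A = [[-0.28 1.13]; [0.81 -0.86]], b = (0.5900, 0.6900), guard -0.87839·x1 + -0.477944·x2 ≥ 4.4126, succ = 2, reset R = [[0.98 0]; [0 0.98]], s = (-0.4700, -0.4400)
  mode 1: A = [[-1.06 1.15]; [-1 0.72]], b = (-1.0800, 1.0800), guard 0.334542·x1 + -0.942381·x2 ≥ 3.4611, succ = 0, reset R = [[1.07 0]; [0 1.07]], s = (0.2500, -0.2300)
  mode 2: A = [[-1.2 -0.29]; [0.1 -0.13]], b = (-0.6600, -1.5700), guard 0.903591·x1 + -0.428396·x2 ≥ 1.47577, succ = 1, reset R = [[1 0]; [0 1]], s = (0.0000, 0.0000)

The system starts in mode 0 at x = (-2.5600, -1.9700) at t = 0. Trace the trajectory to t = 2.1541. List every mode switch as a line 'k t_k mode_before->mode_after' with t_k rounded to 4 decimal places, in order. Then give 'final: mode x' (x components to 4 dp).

1 1.5924 0->2
final: 2 -2.0431 -3.4575

Mode 0: guard c·x = 4.4126 hit at Δt = 1.5924 (t = 1.5924), x⁻ = (-3.8077, -2.2344) → reset → x⁺ = (-4.2016, -2.6297), jump to mode 2
Mode 2: flow for 0.5617 to horizon, guard not reached → x = (-2.0431, -3.4575)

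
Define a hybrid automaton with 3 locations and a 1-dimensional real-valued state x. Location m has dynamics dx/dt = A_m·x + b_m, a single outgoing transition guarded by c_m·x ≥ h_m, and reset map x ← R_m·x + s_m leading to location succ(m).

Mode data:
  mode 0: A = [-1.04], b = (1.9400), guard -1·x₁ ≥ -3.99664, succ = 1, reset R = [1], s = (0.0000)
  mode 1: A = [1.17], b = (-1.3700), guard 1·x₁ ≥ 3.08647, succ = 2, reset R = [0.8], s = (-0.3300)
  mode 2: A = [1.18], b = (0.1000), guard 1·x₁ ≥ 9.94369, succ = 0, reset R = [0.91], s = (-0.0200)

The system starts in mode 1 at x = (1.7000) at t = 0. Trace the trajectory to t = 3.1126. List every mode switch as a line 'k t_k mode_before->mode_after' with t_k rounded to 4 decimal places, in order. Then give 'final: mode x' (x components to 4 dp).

1 1.0997 1->2
2 2.3761 2->0
final: 0 5.1955

Mode 1: guard c·x = 3.0865 hit at Δt = 1.0997 (t = 1.0997), x⁻ = (3.0865) → reset → x⁺ = (2.1392), jump to mode 2
Mode 2: guard c·x = 9.9437 hit at Δt = 1.2764 (t = 2.3761), x⁻ = (9.9437) → reset → x⁺ = (9.0288), jump to mode 0
Mode 0: flow for 0.7365 to horizon, guard not reached → x = (5.1955)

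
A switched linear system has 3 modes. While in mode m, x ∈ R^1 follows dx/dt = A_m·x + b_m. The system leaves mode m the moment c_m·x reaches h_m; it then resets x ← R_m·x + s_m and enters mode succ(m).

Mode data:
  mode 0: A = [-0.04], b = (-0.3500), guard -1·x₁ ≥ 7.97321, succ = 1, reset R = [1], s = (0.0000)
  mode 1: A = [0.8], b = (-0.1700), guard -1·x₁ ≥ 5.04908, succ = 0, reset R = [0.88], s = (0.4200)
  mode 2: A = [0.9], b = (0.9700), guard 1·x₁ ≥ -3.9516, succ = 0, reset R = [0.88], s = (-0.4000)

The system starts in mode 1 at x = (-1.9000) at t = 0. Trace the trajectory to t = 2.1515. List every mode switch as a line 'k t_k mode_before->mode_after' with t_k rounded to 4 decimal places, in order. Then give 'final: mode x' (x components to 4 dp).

Mode 1: guard c·x = 5.0491 hit at Δt = 1.1407 (t = 1.1407), x⁻ = (-5.0491) → reset → x⁺ = (-4.0232), jump to mode 0
Mode 0: flow for 1.0108 to horizon, guard not reached → x = (-4.2105)

1 1.1407 1->0
final: 0 -4.2105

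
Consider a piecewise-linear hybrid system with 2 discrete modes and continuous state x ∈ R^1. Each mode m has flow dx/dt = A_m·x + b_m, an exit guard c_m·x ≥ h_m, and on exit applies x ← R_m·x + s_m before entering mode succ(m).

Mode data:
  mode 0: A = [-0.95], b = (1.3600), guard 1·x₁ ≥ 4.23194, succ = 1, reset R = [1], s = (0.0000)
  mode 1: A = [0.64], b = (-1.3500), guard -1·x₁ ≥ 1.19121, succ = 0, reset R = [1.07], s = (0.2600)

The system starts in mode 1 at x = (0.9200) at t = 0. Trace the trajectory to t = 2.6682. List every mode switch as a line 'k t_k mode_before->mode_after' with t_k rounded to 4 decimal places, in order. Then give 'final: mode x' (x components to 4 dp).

1 1.5948 1->0
final: 0 0.5493

Mode 1: guard c·x = 1.1912 hit at Δt = 1.5948 (t = 1.5948), x⁻ = (-1.1912) → reset → x⁺ = (-1.0146), jump to mode 0
Mode 0: flow for 1.0734 to horizon, guard not reached → x = (0.5493)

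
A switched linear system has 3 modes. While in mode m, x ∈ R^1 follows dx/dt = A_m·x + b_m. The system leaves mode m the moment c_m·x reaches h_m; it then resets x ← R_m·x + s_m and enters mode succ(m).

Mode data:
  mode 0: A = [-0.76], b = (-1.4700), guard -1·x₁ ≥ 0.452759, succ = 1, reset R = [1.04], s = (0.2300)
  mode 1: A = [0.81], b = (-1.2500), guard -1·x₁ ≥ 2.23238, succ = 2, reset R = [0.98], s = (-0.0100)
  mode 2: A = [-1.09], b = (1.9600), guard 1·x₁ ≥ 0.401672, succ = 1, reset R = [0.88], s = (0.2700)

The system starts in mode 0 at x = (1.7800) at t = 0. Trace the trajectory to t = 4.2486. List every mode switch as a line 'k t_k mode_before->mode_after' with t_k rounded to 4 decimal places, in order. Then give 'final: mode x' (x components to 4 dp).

Mode 0: guard c·x = 0.4528 hit at Δt = 1.2094 (t = 1.2094), x⁻ = (-0.4528) → reset → x⁺ = (-0.2409), jump to mode 1
Mode 1: guard c·x = 2.2324 hit at Δt = 0.9255 (t = 2.1349), x⁻ = (-2.2324) → reset → x⁺ = (-2.1977), jump to mode 2
Mode 2: guard c·x = 0.4017 hit at Δt = 0.9645 (t = 3.0994), x⁻ = (0.4017) → reset → x⁺ = (0.6235), jump to mode 1
Mode 1: flow for 1.1492 to horizon, guard not reached → x = (-0.7899)

1 1.2094 0->1
2 2.1349 1->2
3 3.0994 2->1
final: 1 -0.7899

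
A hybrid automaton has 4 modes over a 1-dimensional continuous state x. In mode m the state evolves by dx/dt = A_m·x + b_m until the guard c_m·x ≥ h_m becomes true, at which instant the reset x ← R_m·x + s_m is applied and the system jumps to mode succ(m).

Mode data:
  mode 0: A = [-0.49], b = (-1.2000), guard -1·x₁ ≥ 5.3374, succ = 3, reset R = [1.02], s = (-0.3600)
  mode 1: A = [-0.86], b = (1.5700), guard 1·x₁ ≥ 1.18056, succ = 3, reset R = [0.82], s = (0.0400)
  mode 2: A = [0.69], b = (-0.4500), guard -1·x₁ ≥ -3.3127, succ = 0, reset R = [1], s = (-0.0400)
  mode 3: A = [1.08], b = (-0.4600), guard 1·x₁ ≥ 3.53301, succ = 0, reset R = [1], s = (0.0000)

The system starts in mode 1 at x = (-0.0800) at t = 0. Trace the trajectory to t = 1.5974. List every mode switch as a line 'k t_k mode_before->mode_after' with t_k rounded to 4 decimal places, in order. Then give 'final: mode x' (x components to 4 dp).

1 1.2596 1->3
final: 3 1.2643

Mode 1: guard c·x = 1.1806 hit at Δt = 1.2596 (t = 1.2596), x⁻ = (1.1806) → reset → x⁺ = (1.0081), jump to mode 3
Mode 3: flow for 0.3378 to horizon, guard not reached → x = (1.2643)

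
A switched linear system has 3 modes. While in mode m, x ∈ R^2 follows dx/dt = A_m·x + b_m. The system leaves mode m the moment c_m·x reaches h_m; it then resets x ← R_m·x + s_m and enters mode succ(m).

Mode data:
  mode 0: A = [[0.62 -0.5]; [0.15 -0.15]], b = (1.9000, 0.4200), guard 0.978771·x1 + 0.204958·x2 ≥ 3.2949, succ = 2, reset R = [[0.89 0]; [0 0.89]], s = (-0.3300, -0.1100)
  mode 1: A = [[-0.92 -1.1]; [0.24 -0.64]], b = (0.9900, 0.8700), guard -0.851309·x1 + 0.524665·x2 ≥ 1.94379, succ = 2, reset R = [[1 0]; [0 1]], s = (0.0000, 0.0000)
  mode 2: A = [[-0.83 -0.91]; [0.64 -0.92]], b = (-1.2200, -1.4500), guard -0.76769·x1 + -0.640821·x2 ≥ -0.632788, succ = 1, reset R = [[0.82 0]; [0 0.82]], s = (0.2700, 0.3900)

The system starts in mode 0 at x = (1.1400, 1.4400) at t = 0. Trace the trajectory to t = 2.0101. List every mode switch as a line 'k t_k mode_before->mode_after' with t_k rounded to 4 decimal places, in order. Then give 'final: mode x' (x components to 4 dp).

Mode 0: guard c·x = 3.2949 hit at Δt = 0.7912 (t = 0.7912), x⁻ = (2.9857, 1.8181) → reset → x⁺ = (2.3272, 1.5081), jump to mode 2
Mode 2: guard c·x = -0.6328 hit at Δt = 0.6102 (t = 1.4014), x⁻ = (0.3869, 0.5240) → reset → x⁺ = (0.5872, 0.8197), jump to mode 1
Mode 1: flow for 0.6087 to horizon, guard not reached → x = (0.3075, 1.0468)

1 0.7912 0->2
2 1.4014 2->1
final: 1 0.3075 1.0468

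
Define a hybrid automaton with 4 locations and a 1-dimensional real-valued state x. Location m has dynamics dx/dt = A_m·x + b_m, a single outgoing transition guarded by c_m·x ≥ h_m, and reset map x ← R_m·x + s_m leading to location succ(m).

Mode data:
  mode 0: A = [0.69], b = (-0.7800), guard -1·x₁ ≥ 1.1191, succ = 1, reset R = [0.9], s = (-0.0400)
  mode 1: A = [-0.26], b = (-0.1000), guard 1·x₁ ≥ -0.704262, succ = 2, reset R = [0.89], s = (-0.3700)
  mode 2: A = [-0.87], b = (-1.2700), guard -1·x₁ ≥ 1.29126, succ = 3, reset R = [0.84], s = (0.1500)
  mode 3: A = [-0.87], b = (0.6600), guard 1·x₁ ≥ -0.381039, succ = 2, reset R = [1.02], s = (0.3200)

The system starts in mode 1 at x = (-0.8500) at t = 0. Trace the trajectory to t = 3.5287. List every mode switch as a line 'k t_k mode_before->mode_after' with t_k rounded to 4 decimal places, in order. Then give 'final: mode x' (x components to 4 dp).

Mode 1: guard c·x = -0.7043 hit at Δt = 1.4448 (t = 1.4448), x⁻ = (-0.7043) → reset → x⁺ = (-0.9968), jump to mode 2
Mode 2: guard c·x = 1.2913 hit at Δt = 1.1617 (t = 2.6065), x⁻ = (-1.2913) → reset → x⁺ = (-0.9347), jump to mode 3
Mode 3: guard c·x = -0.3810 hit at Δt = 0.4551 (t = 3.0616), x⁻ = (-0.3810) → reset → x⁺ = (-0.0687), jump to mode 2
Mode 2: flow for 0.4671 to horizon, guard not reached → x = (-0.5332)

1 1.4448 1->2
2 2.6065 2->3
3 3.0616 3->2
final: 2 -0.5332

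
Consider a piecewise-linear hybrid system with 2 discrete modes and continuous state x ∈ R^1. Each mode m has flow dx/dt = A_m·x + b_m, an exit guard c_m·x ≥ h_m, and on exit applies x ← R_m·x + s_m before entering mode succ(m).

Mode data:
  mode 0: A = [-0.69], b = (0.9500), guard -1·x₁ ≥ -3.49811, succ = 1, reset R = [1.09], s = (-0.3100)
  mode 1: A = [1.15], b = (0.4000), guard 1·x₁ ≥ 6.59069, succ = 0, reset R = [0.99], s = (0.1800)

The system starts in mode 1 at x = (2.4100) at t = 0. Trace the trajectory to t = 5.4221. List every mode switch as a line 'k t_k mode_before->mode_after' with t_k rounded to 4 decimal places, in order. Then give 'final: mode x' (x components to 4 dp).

Mode 1: guard c·x = 6.5907 hit at Δt = 0.8023 (t = 0.8023), x⁻ = (6.5907) → reset → x⁺ = (6.7048), jump to mode 0
Mode 0: guard c·x = -3.4981 hit at Δt = 1.3347 (t = 2.1370), x⁻ = (3.4981) → reset → x⁺ = (3.5029), jump to mode 1
Mode 1: guard c·x = 6.5907 hit at Δt = 0.5120 (t = 2.6490), x⁻ = (6.5907) → reset → x⁺ = (6.7048), jump to mode 0
Mode 0: guard c·x = -3.4981 hit at Δt = 1.3347 (t = 3.9837), x⁻ = (3.4981) → reset → x⁺ = (3.5029), jump to mode 1
Mode 1: guard c·x = 6.5907 hit at Δt = 0.5120 (t = 4.4957), x⁻ = (6.5907) → reset → x⁺ = (6.7048), jump to mode 0
Mode 0: flow for 0.9264 to horizon, guard not reached → x = (4.1885)

1 0.8023 1->0
2 2.1370 0->1
3 2.6490 1->0
4 3.9837 0->1
5 4.4957 1->0
final: 0 4.1885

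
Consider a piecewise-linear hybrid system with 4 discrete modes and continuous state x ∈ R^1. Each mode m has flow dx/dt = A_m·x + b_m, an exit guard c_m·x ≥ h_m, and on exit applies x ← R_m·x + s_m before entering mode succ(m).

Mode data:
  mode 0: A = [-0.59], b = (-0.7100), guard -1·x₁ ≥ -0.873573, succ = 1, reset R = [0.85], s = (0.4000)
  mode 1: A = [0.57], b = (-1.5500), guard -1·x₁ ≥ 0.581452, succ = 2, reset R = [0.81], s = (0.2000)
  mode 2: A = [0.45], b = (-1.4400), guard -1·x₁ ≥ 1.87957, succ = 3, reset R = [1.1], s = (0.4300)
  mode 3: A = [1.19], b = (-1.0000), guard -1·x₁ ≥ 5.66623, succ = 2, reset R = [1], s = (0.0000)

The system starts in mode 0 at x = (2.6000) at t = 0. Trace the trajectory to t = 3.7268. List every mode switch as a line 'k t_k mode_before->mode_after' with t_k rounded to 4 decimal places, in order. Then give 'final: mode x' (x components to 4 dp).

Mode 0: guard c·x = -0.8736 hit at Δt = 1.0254 (t = 1.0254), x⁻ = (0.8736) → reset → x⁺ = (1.1425), jump to mode 1
Mode 1: guard c·x = 0.5815 hit at Δt = 1.2961 (t = 2.3215), x⁻ = (-0.5815) → reset → x⁺ = (-0.2710), jump to mode 2
Mode 2: guard c·x = 1.8796 hit at Δt = 0.8462 (t = 3.1677), x⁻ = (-1.8796) → reset → x⁺ = (-1.6375), jump to mode 3
Mode 3: flow for 0.5591 to horizon, guard not reached → x = (-3.9794)

1 1.0254 0->1
2 2.3215 1->2
3 3.1677 2->3
final: 3 -3.9794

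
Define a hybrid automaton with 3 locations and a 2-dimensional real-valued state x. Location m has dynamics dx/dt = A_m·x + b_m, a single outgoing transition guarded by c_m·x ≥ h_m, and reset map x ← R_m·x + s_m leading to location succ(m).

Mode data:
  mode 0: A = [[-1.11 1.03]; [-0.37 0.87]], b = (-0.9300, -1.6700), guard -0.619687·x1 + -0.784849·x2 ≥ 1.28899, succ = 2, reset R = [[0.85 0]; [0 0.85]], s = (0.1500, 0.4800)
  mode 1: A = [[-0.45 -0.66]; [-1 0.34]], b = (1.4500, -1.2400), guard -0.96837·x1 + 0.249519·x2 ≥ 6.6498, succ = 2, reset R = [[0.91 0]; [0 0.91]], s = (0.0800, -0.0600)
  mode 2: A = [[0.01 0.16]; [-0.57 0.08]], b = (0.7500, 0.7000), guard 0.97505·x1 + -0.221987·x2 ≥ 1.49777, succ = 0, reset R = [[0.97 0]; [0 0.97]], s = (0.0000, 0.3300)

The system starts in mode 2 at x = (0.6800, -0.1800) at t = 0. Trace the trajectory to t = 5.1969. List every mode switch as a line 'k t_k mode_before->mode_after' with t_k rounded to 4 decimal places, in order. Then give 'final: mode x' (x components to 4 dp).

1 1.1171 2->0
2 1.8372 0->2
3 3.9445 2->0
4 4.5880 0->2
final: 2 0.4521 -0.5402

Mode 2: guard c·x = 1.4978 hit at Δt = 1.1171 (t = 1.1171), x⁻ = (1.5125, -0.1036) → reset → x⁺ = (1.4671, 0.2295), jump to mode 0
Mode 0: guard c·x = 1.2890 hit at Δt = 0.7201 (t = 1.8372), x⁻ = (-0.1606, -1.5155) → reset → x⁺ = (0.0135, -0.8082), jump to mode 2
Mode 2: guard c·x = 1.4978 hit at Δt = 2.1073 (t = 3.9445), x⁻ = (1.4740, -0.2725) → reset → x⁺ = (1.4298, 0.0656), jump to mode 0
Mode 0: guard c·x = 1.2890 hit at Δt = 0.6435 (t = 4.5880), x⁻ = (-0.1055, -1.5591) → reset → x⁺ = (0.0603, -0.8452), jump to mode 2
Mode 2: flow for 0.6089 to horizon, guard not reached → x = (0.4521, -0.5402)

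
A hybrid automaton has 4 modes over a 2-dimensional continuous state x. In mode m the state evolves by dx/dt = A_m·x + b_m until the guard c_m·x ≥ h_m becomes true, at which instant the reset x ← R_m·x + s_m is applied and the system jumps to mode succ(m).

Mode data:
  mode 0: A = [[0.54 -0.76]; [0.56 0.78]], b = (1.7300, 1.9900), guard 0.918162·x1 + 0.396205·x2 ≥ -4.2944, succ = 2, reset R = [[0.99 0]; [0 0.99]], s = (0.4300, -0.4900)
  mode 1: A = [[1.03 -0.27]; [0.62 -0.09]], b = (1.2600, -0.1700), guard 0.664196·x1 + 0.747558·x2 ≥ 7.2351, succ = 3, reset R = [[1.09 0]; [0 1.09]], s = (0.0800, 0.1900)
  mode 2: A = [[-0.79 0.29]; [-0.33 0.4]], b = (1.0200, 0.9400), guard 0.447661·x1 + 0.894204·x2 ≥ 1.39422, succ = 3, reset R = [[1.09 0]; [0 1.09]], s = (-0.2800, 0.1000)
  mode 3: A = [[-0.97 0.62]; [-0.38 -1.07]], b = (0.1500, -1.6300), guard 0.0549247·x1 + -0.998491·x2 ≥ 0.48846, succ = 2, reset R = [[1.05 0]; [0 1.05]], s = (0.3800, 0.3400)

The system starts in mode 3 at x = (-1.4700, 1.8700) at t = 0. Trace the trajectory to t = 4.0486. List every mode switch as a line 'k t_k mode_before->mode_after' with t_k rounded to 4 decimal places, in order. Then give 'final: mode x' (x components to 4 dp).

Mode 3: guard c·x = 0.4885 hit at Δt = 1.2397 (t = 1.2397), x⁻ = (-0.2231, -0.5015) → reset → x⁺ = (0.1458, -0.1865), jump to mode 2
Mode 2: guard c·x = 1.3942 hit at Δt = 1.3737 (t = 2.6134), x⁻ = (1.0293, 1.0439) → reset → x⁺ = (0.8419, 1.2378), jump to mode 3
Mode 3: guard c·x = 0.4885 hit at Δt = 0.7743 (t = 3.3876), x⁻ = (0.5336, -0.4598) → reset → x⁺ = (0.9403, -0.1428), jump to mode 2
Mode 2: flow for 0.6610 to horizon, guard not reached → x = (1.0944, 0.2719)

1 1.2397 3->2
2 2.6134 2->3
3 3.3876 3->2
final: 2 1.0944 0.2719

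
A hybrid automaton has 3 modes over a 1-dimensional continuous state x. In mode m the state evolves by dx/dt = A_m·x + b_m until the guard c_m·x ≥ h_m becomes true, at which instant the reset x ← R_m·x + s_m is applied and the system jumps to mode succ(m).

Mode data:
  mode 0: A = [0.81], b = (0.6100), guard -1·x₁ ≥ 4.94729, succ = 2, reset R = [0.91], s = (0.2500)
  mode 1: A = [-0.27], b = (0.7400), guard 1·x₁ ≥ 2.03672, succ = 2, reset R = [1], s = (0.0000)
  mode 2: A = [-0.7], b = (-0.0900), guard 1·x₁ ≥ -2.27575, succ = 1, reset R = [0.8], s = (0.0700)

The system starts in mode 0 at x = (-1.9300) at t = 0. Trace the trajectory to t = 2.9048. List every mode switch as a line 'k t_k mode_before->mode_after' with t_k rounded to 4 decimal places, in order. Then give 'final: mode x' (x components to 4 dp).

Mode 0: guard c·x = 4.9473 hit at Δt = 1.5689 (t = 1.5689), x⁻ = (-4.9473) → reset → x⁺ = (-4.2520), jump to mode 2
Mode 2: guard c·x = -2.2757 hit at Δt = 0.9322 (t = 2.5011), x⁻ = (-2.2758) → reset → x⁺ = (-1.7506), jump to mode 1
Mode 1: flow for 0.4037 to horizon, guard not reached → x = (-1.2868)

1 1.5689 0->2
2 2.5011 2->1
final: 1 -1.2868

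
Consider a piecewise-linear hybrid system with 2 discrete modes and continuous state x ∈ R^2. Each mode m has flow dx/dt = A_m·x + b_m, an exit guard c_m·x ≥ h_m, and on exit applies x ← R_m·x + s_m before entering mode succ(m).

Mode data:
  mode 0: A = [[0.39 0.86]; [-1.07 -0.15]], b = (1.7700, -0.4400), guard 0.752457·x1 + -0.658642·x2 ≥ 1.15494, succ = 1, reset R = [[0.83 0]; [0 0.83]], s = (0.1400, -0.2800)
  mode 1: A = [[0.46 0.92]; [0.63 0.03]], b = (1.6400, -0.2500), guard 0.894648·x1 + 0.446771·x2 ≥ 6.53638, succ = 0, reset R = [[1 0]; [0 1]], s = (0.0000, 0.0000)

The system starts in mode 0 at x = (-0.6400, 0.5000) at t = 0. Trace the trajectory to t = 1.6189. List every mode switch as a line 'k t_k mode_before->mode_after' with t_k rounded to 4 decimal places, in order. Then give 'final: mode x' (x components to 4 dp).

Mode 0: guard c·x = 1.1549 hit at Δt = 0.9142 (t = 0.9142), x⁻ = (1.3088, -0.2582) → reset → x⁺ = (1.2263, -0.4943), jump to mode 1
Mode 1: flow for 0.7047 to horizon, guard not reached → x = (2.8872, 0.2019)

1 0.9142 0->1
final: 1 2.8872 0.2019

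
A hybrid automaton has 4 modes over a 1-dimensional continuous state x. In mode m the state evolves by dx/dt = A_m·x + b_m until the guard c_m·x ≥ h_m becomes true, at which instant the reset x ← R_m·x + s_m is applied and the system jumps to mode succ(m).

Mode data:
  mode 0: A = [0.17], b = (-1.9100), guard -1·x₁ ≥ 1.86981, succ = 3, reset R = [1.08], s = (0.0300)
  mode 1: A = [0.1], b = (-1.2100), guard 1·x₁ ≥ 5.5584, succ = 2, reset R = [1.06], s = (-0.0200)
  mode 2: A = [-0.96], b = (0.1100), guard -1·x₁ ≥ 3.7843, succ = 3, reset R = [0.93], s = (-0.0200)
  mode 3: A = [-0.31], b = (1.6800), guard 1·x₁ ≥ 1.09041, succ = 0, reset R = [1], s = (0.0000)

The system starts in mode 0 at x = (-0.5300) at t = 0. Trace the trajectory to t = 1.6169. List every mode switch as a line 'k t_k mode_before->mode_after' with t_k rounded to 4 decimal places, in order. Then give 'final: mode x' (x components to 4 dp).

1 0.6344 0->3
final: 3 -0.0441

Mode 0: guard c·x = 1.8698 hit at Δt = 0.6344 (t = 0.6344), x⁻ = (-1.8698) → reset → x⁺ = (-1.9894), jump to mode 3
Mode 3: flow for 0.9825 to horizon, guard not reached → x = (-0.0441)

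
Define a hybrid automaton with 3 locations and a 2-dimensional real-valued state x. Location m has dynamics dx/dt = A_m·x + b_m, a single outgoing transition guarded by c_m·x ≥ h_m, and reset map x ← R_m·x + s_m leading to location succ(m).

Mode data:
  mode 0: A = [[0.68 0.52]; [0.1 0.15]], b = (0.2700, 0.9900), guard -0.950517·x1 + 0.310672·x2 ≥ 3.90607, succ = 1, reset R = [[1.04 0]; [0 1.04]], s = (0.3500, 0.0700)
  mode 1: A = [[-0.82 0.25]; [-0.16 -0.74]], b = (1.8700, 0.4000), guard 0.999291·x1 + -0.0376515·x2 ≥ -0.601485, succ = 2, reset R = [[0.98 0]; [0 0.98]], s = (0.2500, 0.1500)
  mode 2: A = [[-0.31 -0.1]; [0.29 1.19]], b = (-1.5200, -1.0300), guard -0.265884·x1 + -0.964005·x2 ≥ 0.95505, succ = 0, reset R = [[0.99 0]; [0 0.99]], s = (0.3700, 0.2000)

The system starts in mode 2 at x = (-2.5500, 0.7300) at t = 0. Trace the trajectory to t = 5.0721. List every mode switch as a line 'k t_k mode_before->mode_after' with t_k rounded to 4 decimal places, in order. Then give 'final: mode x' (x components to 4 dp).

Mode 2: guard c·x = 0.9550 hit at Δt = 0.6286 (t = 0.6286), x⁻ = (-2.9854, -0.1673) → reset → x⁺ = (-2.5856, 0.0344), jump to mode 0
Mode 0: guard c·x = 3.9061 hit at Δt = 0.7609 (t = 1.3895), x⁻ = (-3.9203, 0.5785) → reset → x⁺ = (-3.7271, 0.6716), jump to mode 1
Mode 1: guard c·x = -0.6015 hit at Δt = 0.8580 (t = 2.2475), x⁻ = (-0.5720, 0.7934) → reset → x⁺ = (-0.3106, 0.9275), jump to mode 2
Mode 2: guard c·x = 0.9550 hit at Δt = 1.6943 (t = 3.9418), x⁻ = (-2.2538, -0.3691) → reset → x⁺ = (-1.8613, -0.1654), jump to mode 0
Mode 0: flow for 1.1303 to horizon, guard not reached → x = (-3.3615, 0.7109)

1 0.6286 2->0
2 1.3895 0->1
3 2.2475 1->2
4 3.9418 2->0
final: 0 -3.3615 0.7109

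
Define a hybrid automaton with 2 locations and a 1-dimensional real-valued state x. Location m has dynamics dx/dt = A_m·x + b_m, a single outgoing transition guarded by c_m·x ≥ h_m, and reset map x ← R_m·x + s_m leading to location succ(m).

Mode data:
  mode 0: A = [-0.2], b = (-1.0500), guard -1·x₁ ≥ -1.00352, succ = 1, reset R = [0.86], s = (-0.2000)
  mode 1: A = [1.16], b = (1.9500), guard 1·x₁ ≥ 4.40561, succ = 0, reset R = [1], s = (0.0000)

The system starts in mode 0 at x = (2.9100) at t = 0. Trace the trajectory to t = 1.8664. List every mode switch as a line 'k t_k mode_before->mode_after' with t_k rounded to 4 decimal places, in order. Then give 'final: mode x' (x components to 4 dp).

1 1.3305 0->1
final: 1 2.6836

Mode 0: guard c·x = -1.0035 hit at Δt = 1.3305 (t = 1.3305), x⁻ = (1.0035) → reset → x⁺ = (0.6630), jump to mode 1
Mode 1: flow for 0.5359 to horizon, guard not reached → x = (2.6836)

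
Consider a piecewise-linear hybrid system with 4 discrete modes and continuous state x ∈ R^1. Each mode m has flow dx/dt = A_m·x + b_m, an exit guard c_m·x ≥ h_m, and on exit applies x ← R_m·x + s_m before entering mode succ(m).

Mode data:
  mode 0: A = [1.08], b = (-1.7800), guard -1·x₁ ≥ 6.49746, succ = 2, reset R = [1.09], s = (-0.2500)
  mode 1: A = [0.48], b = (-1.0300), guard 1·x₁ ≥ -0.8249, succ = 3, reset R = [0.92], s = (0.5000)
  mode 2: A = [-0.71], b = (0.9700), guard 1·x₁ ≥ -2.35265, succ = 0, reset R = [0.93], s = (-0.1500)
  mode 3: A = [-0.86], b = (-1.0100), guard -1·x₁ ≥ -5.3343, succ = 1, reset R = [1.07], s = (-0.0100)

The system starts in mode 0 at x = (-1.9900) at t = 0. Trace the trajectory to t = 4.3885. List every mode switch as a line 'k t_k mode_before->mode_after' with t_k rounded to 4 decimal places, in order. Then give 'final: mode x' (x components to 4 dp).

Mode 0: guard c·x = 6.4975 hit at Δt = 0.7463 (t = 0.7463), x⁻ = (-6.4975) → reset → x⁺ = (-7.3322), jump to mode 2
Mode 2: guard c·x = -2.3527 hit at Δt = 1.1968 (t = 1.9431), x⁻ = (-2.3527) → reset → x⁺ = (-2.3380), jump to mode 0
Mode 0: guard c·x = 6.4975 hit at Δt = 0.6617 (t = 2.6048), x⁻ = (-6.4975) → reset → x⁺ = (-7.3322), jump to mode 2
Mode 2: guard c·x = -2.3527 hit at Δt = 1.1968 (t = 3.8016), x⁻ = (-2.3527) → reset → x⁺ = (-2.3380), jump to mode 0
Mode 0: flow for 0.5869 to horizon, guard not reached → x = (-5.8649)

1 0.7463 0->2
2 1.9431 2->0
3 2.6048 0->2
4 3.8016 2->0
final: 0 -5.8649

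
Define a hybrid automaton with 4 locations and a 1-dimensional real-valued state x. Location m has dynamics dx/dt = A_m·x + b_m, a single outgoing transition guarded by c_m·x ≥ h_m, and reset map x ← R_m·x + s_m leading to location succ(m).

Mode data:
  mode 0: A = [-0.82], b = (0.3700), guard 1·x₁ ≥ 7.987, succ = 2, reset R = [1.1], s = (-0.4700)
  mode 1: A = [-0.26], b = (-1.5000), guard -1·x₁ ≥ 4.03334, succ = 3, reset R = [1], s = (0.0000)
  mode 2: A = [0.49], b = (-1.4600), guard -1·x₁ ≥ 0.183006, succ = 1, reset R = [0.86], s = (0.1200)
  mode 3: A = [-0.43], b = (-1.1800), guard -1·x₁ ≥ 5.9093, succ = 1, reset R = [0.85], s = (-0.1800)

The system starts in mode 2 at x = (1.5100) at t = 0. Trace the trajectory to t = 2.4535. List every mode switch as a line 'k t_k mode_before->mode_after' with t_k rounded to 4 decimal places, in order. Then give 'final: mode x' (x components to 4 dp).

Mode 2: guard c·x = 0.1830 hit at Δt = 1.5641 (t = 1.5641), x⁻ = (-0.1830) → reset → x⁺ = (-0.0374), jump to mode 1
Mode 1: flow for 0.8894 to horizon, guard not reached → x = (-1.2207)

1 1.5641 2->1
final: 1 -1.2207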